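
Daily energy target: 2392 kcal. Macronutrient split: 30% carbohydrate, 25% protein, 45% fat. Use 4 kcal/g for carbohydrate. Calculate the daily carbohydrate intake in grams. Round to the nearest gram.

Carbohydrate energy = 30% × 2392 = 717.6 kcal.
At 4 kcal/g: 717.6 ÷ 4 = 179.4 g.

179 g/day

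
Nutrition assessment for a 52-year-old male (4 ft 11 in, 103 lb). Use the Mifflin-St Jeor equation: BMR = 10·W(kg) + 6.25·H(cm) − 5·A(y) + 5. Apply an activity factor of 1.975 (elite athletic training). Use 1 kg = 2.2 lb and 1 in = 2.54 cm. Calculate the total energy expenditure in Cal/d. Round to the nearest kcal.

Convert to metric: weight = 103 ÷ 2.2 = 46.8182 kg; height = (4×12 + 11) × 2.54 = 59 × 2.54 = 149.86 cm.
Mifflin-St Jeor (male): BMR = 10(46.8182) + 6.25(149.86) − 5(52) + 5 = 468.1818 + 936.625 − 260 + 5 = 1149.8068 kcal/day.
TEE = BMR × activity factor = 1149.8068 × 1.975 = 2270.8685 kcal/day.

2271 Cal/d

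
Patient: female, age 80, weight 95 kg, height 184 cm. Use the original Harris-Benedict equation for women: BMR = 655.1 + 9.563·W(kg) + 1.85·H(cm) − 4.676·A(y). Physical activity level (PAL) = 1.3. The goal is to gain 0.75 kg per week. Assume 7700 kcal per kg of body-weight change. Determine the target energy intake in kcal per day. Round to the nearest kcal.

Harris-Benedict: BMR = 655.1 + 9.563(95) + 1.85(184) − 4.676(80) = 1529.905 kcal/day.
TEE = 1529.905 × 1.3 = 1988.8765 kcal/day.
Required daily surplus = 0.75 × 7700 ÷ 7 = 825 kcal/day.
Target intake = 1988.8765 + 825 = 2813.8765 kcal/day.

2814 kcal per day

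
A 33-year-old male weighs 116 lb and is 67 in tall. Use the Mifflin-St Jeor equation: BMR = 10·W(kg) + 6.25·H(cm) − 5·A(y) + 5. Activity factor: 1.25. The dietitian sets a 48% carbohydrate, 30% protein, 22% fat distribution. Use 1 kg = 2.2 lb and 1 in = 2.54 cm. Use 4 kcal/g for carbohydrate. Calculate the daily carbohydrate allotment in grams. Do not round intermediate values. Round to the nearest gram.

215 g/day

Convert to metric: weight = 116 ÷ 2.2 = 52.7273 kg; height = 67 × 2.54 = 170.18 cm.
Mifflin-St Jeor (male): BMR = 10(52.7273) + 6.25(170.18) − 5(33) + 5 = 527.2727 + 1063.625 − 165 + 5 = 1430.8977 kcal/day.
TEE = 1430.8977 × 1.25 = 1788.6222 kcal/day.
Carbohydrate energy = 48% × 1788.6222 = 858.5386 kcal.
Carbohydrate = 858.5386 ÷ 4 kcal/g = 214.6347 g.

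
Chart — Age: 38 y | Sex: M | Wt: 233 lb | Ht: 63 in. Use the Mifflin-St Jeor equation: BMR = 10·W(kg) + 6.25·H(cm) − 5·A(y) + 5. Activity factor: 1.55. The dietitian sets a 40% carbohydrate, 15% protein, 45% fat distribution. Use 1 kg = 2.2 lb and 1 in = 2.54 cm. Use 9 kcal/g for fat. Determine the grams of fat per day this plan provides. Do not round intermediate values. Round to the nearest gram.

145 g/day

Convert to metric: weight = 233 ÷ 2.2 = 105.9091 kg; height = 63 × 2.54 = 160.02 cm.
Mifflin-St Jeor (male): BMR = 10(105.9091) + 6.25(160.02) − 5(38) + 5 = 1059.0909 + 1000.125 − 190 + 5 = 1874.2159 kcal/day.
TEE = 1874.2159 × 1.55 = 2905.0347 kcal/day.
Fat energy = 45% × 2905.0347 = 1307.2656 kcal.
Fat = 1307.2656 ÷ 9 kcal/g = 145.2517 g.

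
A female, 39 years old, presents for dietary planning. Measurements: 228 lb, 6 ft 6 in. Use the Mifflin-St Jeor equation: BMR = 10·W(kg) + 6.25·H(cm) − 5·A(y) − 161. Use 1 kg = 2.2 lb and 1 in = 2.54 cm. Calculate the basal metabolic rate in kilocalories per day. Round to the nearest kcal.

Convert to metric: weight = 228 ÷ 2.2 = 103.6364 kg; height = (6×12 + 6) × 2.54 = 78 × 2.54 = 198.12 cm.
Mifflin-St Jeor (female): BMR = 10(103.6364) + 6.25(198.12) − 5(39) − 161 = 1036.3636 + 1238.25 − 195 − 161 = 1918.6136 kcal/day.

1919 kilocalories per day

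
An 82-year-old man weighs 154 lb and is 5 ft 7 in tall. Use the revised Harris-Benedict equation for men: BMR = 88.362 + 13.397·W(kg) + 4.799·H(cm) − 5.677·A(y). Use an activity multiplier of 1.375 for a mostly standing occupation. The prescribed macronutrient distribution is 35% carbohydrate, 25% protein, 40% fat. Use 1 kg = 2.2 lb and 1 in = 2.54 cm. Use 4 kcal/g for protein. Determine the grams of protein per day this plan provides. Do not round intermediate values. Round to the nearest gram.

Convert to metric: weight = 154 ÷ 2.2 = 70 kg; height = (5×12 + 7) × 2.54 = 67 × 2.54 = 170.18 cm.
Harris-Benedict: BMR = 88.362 + 13.397(70) + 4.799(170.18) − 5.677(82) = 1377.3318 kcal/day.
TEE = 1377.3318 × 1.375 = 1893.8313 kcal/day.
Protein energy = 25% × 1893.8313 = 473.4578 kcal.
Protein = 473.4578 ÷ 4 kcal/g = 118.3645 g.

118 g/day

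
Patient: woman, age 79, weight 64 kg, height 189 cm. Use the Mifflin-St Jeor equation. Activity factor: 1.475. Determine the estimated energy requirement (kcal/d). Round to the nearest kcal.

Mifflin-St Jeor (female): BMR = 10(64) + 6.25(189) − 5(79) − 161 = 640 + 1181.25 − 395 − 161 = 1265.25 kcal/day.
TEE = BMR × activity factor = 1265.25 × 1.475 = 1866.2438 kcal/day.

1866 kcal/d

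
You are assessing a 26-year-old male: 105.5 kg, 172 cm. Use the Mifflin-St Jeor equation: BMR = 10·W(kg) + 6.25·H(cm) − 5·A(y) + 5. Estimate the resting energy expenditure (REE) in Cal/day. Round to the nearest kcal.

Mifflin-St Jeor (male): BMR = 10(105.5) + 6.25(172) − 5(26) + 5 = 1055 + 1075 − 130 + 5 = 2005 kcal/day.

2005 Cal/day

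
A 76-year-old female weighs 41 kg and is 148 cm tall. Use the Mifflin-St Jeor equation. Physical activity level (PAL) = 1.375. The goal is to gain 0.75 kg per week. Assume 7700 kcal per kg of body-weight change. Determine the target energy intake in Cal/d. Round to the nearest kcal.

Mifflin-St Jeor (female): BMR = 10(41) + 6.25(148) − 5(76) − 161 = 410 + 925 − 380 − 161 = 794 kcal/day.
TEE = 794 × 1.375 = 1091.75 kcal/day.
Required daily surplus = 0.75 × 7700 ÷ 7 = 825 kcal/day.
Target intake = 1091.75 + 825 = 1916.75 kcal/day.

1917 Cal/d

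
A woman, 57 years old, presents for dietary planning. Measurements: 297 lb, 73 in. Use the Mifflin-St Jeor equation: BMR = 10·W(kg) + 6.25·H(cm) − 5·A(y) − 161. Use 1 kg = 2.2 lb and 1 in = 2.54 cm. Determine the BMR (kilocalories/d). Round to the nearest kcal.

Convert to metric: weight = 297 ÷ 2.2 = 135 kg; height = 73 × 2.54 = 185.42 cm.
Mifflin-St Jeor (female): BMR = 10(135) + 6.25(185.42) − 5(57) − 161 = 1350 + 1158.875 − 285 − 161 = 2062.875 kcal/day.

2063 kilocalories/d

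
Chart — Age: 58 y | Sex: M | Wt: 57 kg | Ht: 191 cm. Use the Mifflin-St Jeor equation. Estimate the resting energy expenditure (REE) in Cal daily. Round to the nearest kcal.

1479 Cal daily

Mifflin-St Jeor (male): BMR = 10(57) + 6.25(191) − 5(58) + 5 = 570 + 1193.75 − 290 + 5 = 1478.75 kcal/day.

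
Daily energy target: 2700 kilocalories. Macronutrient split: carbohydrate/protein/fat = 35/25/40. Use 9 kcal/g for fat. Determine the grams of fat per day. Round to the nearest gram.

Fat energy = 40% × 2700 = 1080 kcal.
At 9 kcal/g: 1080 ÷ 9 = 120 g.

120 g/day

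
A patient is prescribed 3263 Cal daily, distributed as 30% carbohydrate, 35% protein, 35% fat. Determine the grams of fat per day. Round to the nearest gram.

127 g/day

Fat energy = 35% × 3263 = 1142.05 kcal.
At 9 kcal/g: 1142.05 ÷ 9 = 126.8944 g.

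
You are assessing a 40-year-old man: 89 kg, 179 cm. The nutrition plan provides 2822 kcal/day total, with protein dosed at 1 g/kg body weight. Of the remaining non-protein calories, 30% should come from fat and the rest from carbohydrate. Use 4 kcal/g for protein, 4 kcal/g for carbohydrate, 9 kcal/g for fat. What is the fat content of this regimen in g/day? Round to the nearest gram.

82 g/day

Protein = 1 × 89 = 89 g → 89 × 4 = 356 kcal.
Non-protein calories = 2822 − 356 = 2466 kcal.
Fat: 30% × 2466 = 739.8 kcal; carbohydrate: 1726.2 kcal.
Fat: 739.8 kcal ÷ 9 kcal/g = 82.2 g.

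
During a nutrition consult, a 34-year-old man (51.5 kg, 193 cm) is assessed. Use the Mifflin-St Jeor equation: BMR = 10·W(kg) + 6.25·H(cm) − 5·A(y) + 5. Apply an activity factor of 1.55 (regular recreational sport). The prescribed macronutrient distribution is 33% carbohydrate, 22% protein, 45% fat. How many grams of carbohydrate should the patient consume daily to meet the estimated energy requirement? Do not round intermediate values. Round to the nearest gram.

199 g/day

Mifflin-St Jeor (male): BMR = 10(51.5) + 6.25(193) − 5(34) + 5 = 515 + 1206.25 − 170 + 5 = 1556.25 kcal/day.
TEE = 1556.25 × 1.55 = 2412.1875 kcal/day.
Carbohydrate energy = 33% × 2412.1875 = 796.0219 kcal.
Carbohydrate = 796.0219 ÷ 4 kcal/g = 199.0055 g.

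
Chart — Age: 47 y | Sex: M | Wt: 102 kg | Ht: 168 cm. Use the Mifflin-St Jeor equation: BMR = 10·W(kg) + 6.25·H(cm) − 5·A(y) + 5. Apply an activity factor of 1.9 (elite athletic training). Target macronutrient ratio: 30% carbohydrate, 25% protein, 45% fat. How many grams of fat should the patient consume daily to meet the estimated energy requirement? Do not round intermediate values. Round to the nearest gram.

175 g/day

Mifflin-St Jeor (male): BMR = 10(102) + 6.25(168) − 5(47) + 5 = 1020 + 1050 − 235 + 5 = 1840 kcal/day.
TEE = 1840 × 1.9 = 3496 kcal/day.
Fat energy = 45% × 3496 = 1573.2 kcal.
Fat = 1573.2 ÷ 9 kcal/g = 174.8 g.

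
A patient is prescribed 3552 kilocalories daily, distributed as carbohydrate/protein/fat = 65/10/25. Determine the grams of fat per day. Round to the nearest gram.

99 g/day

Fat energy = 25% × 3552 = 888 kcal.
At 9 kcal/g: 888 ÷ 9 = 98.6667 g.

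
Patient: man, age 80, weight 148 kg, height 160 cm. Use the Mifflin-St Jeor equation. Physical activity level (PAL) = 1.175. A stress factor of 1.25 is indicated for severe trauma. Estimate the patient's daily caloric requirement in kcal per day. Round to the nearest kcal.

Mifflin-St Jeor (male): BMR = 10(148) + 6.25(160) − 5(80) + 5 = 1480 + 1000 − 400 + 5 = 2085 kcal/day.
TEE = BMR × activity factor = 2085 × 1.175 = 2449.875 kcal/day.
Apply stress factor: 2449.875 × 1.25 = 3062.3438 kcal/day.

3062 kcal per day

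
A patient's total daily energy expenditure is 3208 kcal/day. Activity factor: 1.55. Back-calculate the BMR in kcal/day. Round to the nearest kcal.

2070 kcal/day

BMR = TEE ÷ activity factor = 3208 ÷ 1.55 = 2069.6774 kcal/day.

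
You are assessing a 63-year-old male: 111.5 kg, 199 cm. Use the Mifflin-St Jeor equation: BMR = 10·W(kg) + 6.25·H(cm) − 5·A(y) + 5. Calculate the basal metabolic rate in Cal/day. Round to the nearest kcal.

2049 Cal/day

Mifflin-St Jeor (male): BMR = 10(111.5) + 6.25(199) − 5(63) + 5 = 1115 + 1243.75 − 315 + 5 = 2048.75 kcal/day.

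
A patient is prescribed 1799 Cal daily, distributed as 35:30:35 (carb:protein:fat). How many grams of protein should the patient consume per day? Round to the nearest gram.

Protein energy = 30% × 1799 = 539.7 kcal.
At 4 kcal/g: 539.7 ÷ 4 = 134.925 g.

135 g/day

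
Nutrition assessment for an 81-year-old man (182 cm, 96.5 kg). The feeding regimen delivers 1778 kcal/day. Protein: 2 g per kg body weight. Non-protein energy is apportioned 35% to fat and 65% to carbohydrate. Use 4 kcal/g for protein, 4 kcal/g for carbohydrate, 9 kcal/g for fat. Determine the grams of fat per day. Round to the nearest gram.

Protein = 2 × 96.5 = 193 g → 193 × 4 = 772 kcal.
Non-protein calories = 1778 − 772 = 1006 kcal.
Fat: 35% × 1006 = 352.1 kcal; carbohydrate: 653.9 kcal.
Fat: 352.1 kcal ÷ 9 kcal/g = 39.1222 g.

39 g/day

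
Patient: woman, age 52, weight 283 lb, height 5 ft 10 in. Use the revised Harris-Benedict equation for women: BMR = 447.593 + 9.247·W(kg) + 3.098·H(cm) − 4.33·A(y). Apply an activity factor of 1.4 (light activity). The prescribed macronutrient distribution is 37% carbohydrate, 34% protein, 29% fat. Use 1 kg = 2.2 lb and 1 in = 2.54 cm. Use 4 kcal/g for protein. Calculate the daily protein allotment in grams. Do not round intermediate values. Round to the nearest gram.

234 g/day

Convert to metric: weight = 283 ÷ 2.2 = 128.6364 kg; height = (5×12 + 10) × 2.54 = 70 × 2.54 = 177.8 cm.
Harris-Benedict: BMR = 447.593 + 9.247(128.6364) + 3.098(177.8) − 4.33(52) = 1962.7579 kcal/day.
TEE = 1962.7579 × 1.4 = 2747.861 kcal/day.
Protein energy = 34% × 2747.861 = 934.2727 kcal.
Protein = 934.2727 ÷ 4 kcal/g = 233.5682 g.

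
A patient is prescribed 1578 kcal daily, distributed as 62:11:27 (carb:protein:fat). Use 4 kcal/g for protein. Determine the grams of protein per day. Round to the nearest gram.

43 g/day

Protein energy = 11% × 1578 = 173.58 kcal.
At 4 kcal/g: 173.58 ÷ 4 = 43.395 g.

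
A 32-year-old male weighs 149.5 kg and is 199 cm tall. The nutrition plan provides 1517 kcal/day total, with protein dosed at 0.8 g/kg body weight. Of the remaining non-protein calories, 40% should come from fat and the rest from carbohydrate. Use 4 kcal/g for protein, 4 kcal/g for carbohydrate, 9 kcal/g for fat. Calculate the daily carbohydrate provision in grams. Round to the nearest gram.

156 g/day

Protein = 0.8 × 149.5 = 119.6 g → 119.6 × 4 = 478.4 kcal.
Non-protein calories = 1517 − 478.4 = 1038.6 kcal.
Fat: 40% × 1038.6 = 415.44 kcal; carbohydrate: 623.16 kcal.
Carbohydrate: 623.16 kcal ÷ 4 kcal/g = 155.79 g.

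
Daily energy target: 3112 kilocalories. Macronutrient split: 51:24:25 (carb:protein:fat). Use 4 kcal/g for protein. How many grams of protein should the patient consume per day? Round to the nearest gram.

Protein energy = 24% × 3112 = 746.88 kcal.
At 4 kcal/g: 746.88 ÷ 4 = 186.72 g.

187 g/day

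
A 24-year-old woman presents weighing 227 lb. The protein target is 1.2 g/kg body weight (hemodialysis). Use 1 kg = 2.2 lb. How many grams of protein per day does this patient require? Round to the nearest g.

Weight in kg = 227 ÷ 2.2 = 103.1818 kg.
Protein = 1.2 g/kg × 103.1818 kg = 123.8182 g/day.

124 g/day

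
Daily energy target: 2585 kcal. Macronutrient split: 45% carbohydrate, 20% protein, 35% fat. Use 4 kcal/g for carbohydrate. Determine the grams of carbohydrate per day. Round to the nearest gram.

Carbohydrate energy = 45% × 2585 = 1163.25 kcal.
At 4 kcal/g: 1163.25 ÷ 4 = 290.8125 g.

291 g/day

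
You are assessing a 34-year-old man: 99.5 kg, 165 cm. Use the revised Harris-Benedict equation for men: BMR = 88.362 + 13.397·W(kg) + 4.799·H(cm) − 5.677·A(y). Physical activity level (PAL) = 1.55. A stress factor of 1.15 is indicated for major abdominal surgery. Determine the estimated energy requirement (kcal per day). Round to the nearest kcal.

Harris-Benedict: BMR = 88.362 + 13.397(99.5) + 4.799(165) − 5.677(34) = 2020.1805 kcal/day.
TEE = BMR × activity factor = 2020.1805 × 1.55 = 3131.2798 kcal/day.
Apply stress factor: 3131.2798 × 1.15 = 3600.9717 kcal/day.

3601 kcal per day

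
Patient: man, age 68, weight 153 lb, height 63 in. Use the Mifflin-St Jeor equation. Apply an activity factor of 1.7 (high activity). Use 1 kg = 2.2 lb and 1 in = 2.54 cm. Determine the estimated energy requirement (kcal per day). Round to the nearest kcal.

2313 kcal per day

Convert to metric: weight = 153 ÷ 2.2 = 69.5455 kg; height = 63 × 2.54 = 160.02 cm.
Mifflin-St Jeor (male): BMR = 10(69.5455) + 6.25(160.02) − 5(68) + 5 = 695.4545 + 1000.125 − 340 + 5 = 1360.5795 kcal/day.
TEE = BMR × activity factor = 1360.5795 × 1.7 = 2312.9852 kcal/day.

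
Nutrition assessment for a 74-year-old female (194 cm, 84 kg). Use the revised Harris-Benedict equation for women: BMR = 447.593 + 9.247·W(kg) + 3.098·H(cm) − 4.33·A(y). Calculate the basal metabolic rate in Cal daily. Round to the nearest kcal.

Harris-Benedict: BMR = 447.593 + 9.247(84) + 3.098(194) − 4.33(74) = 1504.933 kcal/day.

1505 Cal daily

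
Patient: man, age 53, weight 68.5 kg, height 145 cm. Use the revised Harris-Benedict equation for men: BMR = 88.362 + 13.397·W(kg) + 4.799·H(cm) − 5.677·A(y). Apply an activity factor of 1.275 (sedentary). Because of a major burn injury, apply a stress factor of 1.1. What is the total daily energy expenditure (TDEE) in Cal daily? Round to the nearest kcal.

Harris-Benedict: BMR = 88.362 + 13.397(68.5) + 4.799(145) − 5.677(53) = 1401.0305 kcal/day.
TEE = BMR × activity factor = 1401.0305 × 1.275 = 1786.3139 kcal/day.
Apply stress factor: 1786.3139 × 1.1 = 1964.9453 kcal/day.

1965 Cal daily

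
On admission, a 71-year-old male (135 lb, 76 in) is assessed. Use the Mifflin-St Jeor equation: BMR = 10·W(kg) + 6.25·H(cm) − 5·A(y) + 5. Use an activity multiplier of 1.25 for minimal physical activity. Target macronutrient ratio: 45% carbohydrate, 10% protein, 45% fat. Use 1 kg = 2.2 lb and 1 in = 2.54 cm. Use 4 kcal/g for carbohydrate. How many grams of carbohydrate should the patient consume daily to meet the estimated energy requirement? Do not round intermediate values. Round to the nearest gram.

Convert to metric: weight = 135 ÷ 2.2 = 61.3636 kg; height = 76 × 2.54 = 193.04 cm.
Mifflin-St Jeor (male): BMR = 10(61.3636) + 6.25(193.04) − 5(71) + 5 = 613.6364 + 1206.5 − 355 + 5 = 1470.1364 kcal/day.
TEE = 1470.1364 × 1.25 = 1837.6705 kcal/day.
Carbohydrate energy = 45% × 1837.6705 = 826.9517 kcal.
Carbohydrate = 826.9517 ÷ 4 kcal/g = 206.7379 g.

207 g/day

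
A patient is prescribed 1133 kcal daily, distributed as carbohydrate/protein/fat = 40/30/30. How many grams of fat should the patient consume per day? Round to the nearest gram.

Fat energy = 30% × 1133 = 339.9 kcal.
At 9 kcal/g: 339.9 ÷ 9 = 37.7667 g.

38 g/day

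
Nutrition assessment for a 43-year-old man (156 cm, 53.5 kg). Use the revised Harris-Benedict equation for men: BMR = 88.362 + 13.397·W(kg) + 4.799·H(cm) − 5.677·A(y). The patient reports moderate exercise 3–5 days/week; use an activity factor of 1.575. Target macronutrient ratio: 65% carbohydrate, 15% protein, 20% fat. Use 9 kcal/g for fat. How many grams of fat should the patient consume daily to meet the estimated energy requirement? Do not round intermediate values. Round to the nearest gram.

Harris-Benedict: BMR = 88.362 + 13.397(53.5) + 4.799(156) − 5.677(43) = 1309.6345 kcal/day.
TEE = 1309.6345 × 1.575 = 2062.6743 kcal/day.
Fat energy = 20% × 2062.6743 = 412.5349 kcal.
Fat = 412.5349 ÷ 9 kcal/g = 45.8372 g.

46 g/day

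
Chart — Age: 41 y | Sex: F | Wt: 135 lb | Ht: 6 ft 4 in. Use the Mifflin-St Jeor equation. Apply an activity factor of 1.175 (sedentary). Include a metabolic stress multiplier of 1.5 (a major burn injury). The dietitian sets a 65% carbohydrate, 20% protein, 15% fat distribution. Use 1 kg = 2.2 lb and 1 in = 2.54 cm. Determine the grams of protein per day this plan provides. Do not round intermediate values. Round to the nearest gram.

128 g/day

Convert to metric: weight = 135 ÷ 2.2 = 61.3636 kg; height = (6×12 + 4) × 2.54 = 76 × 2.54 = 193.04 cm.
Mifflin-St Jeor (female): BMR = 10(61.3636) + 6.25(193.04) − 5(41) − 161 = 613.6364 + 1206.5 − 205 − 161 = 1454.1364 kcal/day.
TEE = 1454.1364 × 1.175 = 1708.6102 kcal/day.
With stress factor 1.5: 1708.6102 × 1.5 = 2562.9153 kcal/day.
Protein energy = 20% × 2562.9153 = 512.5831 kcal.
Protein = 512.5831 ÷ 4 kcal/g = 128.1458 g.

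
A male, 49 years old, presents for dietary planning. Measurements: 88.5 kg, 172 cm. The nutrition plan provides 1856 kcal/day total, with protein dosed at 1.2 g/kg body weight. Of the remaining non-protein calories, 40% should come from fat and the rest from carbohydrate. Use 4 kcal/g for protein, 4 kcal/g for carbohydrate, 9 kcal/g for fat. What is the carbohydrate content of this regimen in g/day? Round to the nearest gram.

215 g/day

Protein = 1.2 × 88.5 = 106.2 g → 106.2 × 4 = 424.8 kcal.
Non-protein calories = 1856 − 424.8 = 1431.2 kcal.
Fat: 40% × 1431.2 = 572.48 kcal; carbohydrate: 858.72 kcal.
Carbohydrate: 858.72 kcal ÷ 4 kcal/g = 214.68 g.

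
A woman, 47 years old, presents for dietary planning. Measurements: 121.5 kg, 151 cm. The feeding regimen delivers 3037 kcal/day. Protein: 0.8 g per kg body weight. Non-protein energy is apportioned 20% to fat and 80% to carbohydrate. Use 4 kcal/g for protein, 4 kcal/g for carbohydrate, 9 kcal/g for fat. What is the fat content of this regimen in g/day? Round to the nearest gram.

Protein = 0.8 × 121.5 = 97.2 g → 97.2 × 4 = 388.8 kcal.
Non-protein calories = 3037 − 388.8 = 2648.2 kcal.
Fat: 20% × 2648.2 = 529.64 kcal; carbohydrate: 2118.56 kcal.
Fat: 529.64 kcal ÷ 9 kcal/g = 58.8489 g.

59 g/day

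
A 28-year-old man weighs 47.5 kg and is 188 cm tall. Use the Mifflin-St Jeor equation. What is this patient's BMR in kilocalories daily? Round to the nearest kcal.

1515 kilocalories daily

Mifflin-St Jeor (male): BMR = 10(47.5) + 6.25(188) − 5(28) + 5 = 475 + 1175 − 140 + 5 = 1515 kcal/day.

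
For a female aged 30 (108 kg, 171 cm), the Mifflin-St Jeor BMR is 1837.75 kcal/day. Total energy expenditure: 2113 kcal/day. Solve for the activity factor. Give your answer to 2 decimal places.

Activity factor = TEE ÷ BMR = 2113 ÷ 1837.75 = 1.15.

1.15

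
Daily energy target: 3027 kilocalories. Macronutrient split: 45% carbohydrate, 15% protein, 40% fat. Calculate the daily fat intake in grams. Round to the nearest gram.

135 g/day

Fat energy = 40% × 3027 = 1210.8 kcal.
At 9 kcal/g: 1210.8 ÷ 9 = 134.5333 g.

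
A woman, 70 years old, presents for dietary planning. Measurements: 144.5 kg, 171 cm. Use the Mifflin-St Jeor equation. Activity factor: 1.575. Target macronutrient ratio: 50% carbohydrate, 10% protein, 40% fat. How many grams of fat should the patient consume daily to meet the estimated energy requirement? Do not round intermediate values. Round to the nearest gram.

Mifflin-St Jeor (female): BMR = 10(144.5) + 6.25(171) − 5(70) − 161 = 1445 + 1068.75 − 350 − 161 = 2002.75 kcal/day.
TEE = 2002.75 × 1.575 = 3154.3313 kcal/day.
Fat energy = 40% × 3154.3313 = 1261.7325 kcal.
Fat = 1261.7325 ÷ 9 kcal/g = 140.1925 g.

140 g/day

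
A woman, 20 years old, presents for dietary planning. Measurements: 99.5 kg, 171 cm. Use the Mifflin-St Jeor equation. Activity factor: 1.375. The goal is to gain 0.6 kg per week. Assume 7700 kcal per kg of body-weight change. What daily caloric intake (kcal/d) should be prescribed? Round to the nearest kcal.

3139 kcal/d

Mifflin-St Jeor (female): BMR = 10(99.5) + 6.25(171) − 5(20) − 161 = 995 + 1068.75 − 100 − 161 = 1802.75 kcal/day.
TEE = 1802.75 × 1.375 = 2478.7813 kcal/day.
Required daily surplus = 0.6 × 7700 ÷ 7 = 660 kcal/day.
Target intake = 2478.7813 + 660 = 3138.7813 kcal/day.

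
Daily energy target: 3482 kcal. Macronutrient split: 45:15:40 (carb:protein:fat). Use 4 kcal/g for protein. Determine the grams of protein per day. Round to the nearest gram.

Protein energy = 15% × 3482 = 522.3 kcal.
At 4 kcal/g: 522.3 ÷ 4 = 130.575 g.

131 g/day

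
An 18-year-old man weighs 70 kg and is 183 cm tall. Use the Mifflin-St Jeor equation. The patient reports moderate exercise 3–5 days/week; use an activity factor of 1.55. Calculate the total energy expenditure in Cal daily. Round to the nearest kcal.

2726 Cal daily

Mifflin-St Jeor (male): BMR = 10(70) + 6.25(183) − 5(18) + 5 = 700 + 1143.75 − 90 + 5 = 1758.75 kcal/day.
TEE = BMR × activity factor = 1758.75 × 1.55 = 2726.0625 kcal/day.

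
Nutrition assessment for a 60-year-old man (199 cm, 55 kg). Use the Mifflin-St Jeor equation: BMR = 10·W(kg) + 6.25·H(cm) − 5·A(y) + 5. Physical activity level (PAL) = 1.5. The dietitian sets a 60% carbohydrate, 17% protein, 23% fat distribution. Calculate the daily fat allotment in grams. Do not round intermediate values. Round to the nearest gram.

Mifflin-St Jeor (male): BMR = 10(55) + 6.25(199) − 5(60) + 5 = 550 + 1243.75 − 300 + 5 = 1498.75 kcal/day.
TEE = 1498.75 × 1.5 = 2248.125 kcal/day.
Fat energy = 23% × 2248.125 = 517.0688 kcal.
Fat = 517.0688 ÷ 9 kcal/g = 57.4521 g.

57 g/day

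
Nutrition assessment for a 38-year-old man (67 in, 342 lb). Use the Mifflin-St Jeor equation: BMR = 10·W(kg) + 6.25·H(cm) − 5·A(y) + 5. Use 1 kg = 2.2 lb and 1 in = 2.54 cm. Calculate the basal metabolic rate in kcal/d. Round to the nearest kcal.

2433 kcal/d

Convert to metric: weight = 342 ÷ 2.2 = 155.4545 kg; height = 67 × 2.54 = 170.18 cm.
Mifflin-St Jeor (male): BMR = 10(155.4545) + 6.25(170.18) − 5(38) + 5 = 1554.5455 + 1063.625 − 190 + 5 = 2433.1705 kcal/day.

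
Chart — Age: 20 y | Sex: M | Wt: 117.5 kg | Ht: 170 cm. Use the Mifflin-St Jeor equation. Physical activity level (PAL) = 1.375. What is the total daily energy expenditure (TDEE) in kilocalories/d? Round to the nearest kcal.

Mifflin-St Jeor (male): BMR = 10(117.5) + 6.25(170) − 5(20) + 5 = 1175 + 1062.5 − 100 + 5 = 2142.5 kcal/day.
TEE = BMR × activity factor = 2142.5 × 1.375 = 2945.9375 kcal/day.

2946 kilocalories/d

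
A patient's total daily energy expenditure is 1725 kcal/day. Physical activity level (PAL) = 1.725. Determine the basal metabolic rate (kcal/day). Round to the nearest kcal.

BMR = TEE ÷ activity factor = 1725 ÷ 1.725 = 1000 kcal/day.

1000 kcal/day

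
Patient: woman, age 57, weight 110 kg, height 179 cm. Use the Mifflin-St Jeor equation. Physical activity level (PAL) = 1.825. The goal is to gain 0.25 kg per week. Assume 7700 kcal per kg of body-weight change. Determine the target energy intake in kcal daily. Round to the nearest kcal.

3510 kcal daily

Mifflin-St Jeor (female): BMR = 10(110) + 6.25(179) − 5(57) − 161 = 1100 + 1118.75 − 285 − 161 = 1772.75 kcal/day.
TEE = 1772.75 × 1.825 = 3235.2688 kcal/day.
Required daily surplus = 0.25 × 7700 ÷ 7 = 275 kcal/day.
Target intake = 3235.2688 + 275 = 3510.2688 kcal/day.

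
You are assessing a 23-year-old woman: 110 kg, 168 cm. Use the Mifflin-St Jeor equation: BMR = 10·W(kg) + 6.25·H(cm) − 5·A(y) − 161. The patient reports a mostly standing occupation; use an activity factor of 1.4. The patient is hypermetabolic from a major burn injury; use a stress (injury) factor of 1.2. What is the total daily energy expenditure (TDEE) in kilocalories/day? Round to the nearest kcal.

Mifflin-St Jeor (female): BMR = 10(110) + 6.25(168) − 5(23) − 161 = 1100 + 1050 − 115 − 161 = 1874 kcal/day.
TEE = BMR × activity factor = 1874 × 1.4 = 2623.6 kcal/day.
Apply stress factor: 2623.6 × 1.2 = 3148.32 kcal/day.

3148 kilocalories/day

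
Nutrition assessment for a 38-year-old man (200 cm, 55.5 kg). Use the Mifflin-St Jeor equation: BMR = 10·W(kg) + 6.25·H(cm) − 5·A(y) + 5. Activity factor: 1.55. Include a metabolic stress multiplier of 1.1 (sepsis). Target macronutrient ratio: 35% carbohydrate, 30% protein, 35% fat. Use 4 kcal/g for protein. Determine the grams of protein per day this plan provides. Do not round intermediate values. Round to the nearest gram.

Mifflin-St Jeor (male): BMR = 10(55.5) + 6.25(200) − 5(38) + 5 = 555 + 1250 − 190 + 5 = 1620 kcal/day.
TEE = 1620 × 1.55 = 2511 kcal/day.
With stress factor 1.1: 2511 × 1.1 = 2762.1 kcal/day.
Protein energy = 30% × 2762.1 = 828.63 kcal.
Protein = 828.63 ÷ 4 kcal/g = 207.1575 g.

207 g/day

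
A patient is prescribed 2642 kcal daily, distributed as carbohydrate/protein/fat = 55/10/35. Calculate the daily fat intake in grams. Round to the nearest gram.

103 g/day

Fat energy = 35% × 2642 = 924.7 kcal.
At 9 kcal/g: 924.7 ÷ 9 = 102.7444 g.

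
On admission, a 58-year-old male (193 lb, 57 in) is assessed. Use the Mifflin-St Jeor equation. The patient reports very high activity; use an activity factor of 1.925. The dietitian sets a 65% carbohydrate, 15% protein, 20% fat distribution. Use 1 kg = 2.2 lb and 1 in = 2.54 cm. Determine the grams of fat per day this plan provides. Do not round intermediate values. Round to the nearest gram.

Convert to metric: weight = 193 ÷ 2.2 = 87.7273 kg; height = 57 × 2.54 = 144.78 cm.
Mifflin-St Jeor (male): BMR = 10(87.7273) + 6.25(144.78) − 5(58) + 5 = 877.2727 + 904.875 − 290 + 5 = 1497.1477 kcal/day.
TEE = 1497.1477 × 1.925 = 2882.0094 kcal/day.
Fat energy = 20% × 2882.0094 = 576.4019 kcal.
Fat = 576.4019 ÷ 9 kcal/g = 64.0447 g.

64 g/day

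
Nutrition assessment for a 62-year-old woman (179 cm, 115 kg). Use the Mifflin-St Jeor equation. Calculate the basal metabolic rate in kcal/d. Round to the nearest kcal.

1798 kcal/d

Mifflin-St Jeor (female): BMR = 10(115) + 6.25(179) − 5(62) − 161 = 1150 + 1118.75 − 310 − 161 = 1797.75 kcal/day.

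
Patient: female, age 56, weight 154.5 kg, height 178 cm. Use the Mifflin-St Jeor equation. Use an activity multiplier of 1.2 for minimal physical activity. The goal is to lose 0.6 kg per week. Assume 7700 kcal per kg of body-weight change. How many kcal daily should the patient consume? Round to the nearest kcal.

2000 kcal daily

Mifflin-St Jeor (female): BMR = 10(154.5) + 6.25(178) − 5(56) − 161 = 1545 + 1112.5 − 280 − 161 = 2216.5 kcal/day.
TEE = 2216.5 × 1.2 = 2659.8 kcal/day.
Required daily deficit = 0.6 × 7700 ÷ 7 = 660 kcal/day.
Target intake = 2659.8 − 660 = 1999.8 kcal/day.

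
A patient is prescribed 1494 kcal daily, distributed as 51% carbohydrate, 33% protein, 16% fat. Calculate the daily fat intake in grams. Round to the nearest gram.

27 g/day

Fat energy = 16% × 1494 = 239.04 kcal.
At 9 kcal/g: 239.04 ÷ 9 = 26.56 g.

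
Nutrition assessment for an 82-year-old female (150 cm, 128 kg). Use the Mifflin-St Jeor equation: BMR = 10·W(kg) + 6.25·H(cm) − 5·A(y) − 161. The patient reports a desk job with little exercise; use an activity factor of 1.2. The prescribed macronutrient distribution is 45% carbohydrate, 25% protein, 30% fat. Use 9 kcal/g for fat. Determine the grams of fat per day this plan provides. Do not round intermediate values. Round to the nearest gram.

66 g/day

Mifflin-St Jeor (female): BMR = 10(128) + 6.25(150) − 5(82) − 161 = 1280 + 937.5 − 410 − 161 = 1646.5 kcal/day.
TEE = 1646.5 × 1.2 = 1975.8 kcal/day.
Fat energy = 30% × 1975.8 = 592.74 kcal.
Fat = 592.74 ÷ 9 kcal/g = 65.86 g.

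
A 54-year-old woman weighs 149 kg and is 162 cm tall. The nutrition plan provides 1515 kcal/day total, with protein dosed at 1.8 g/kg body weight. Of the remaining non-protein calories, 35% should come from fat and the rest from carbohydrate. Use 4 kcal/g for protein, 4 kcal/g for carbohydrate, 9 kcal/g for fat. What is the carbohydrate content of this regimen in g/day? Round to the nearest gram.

72 g/day

Protein = 1.8 × 149 = 268.2 g → 268.2 × 4 = 1072.8 kcal.
Non-protein calories = 1515 − 1072.8 = 442.2 kcal.
Fat: 35% × 442.2 = 154.77 kcal; carbohydrate: 287.43 kcal.
Carbohydrate: 287.43 kcal ÷ 4 kcal/g = 71.8575 g.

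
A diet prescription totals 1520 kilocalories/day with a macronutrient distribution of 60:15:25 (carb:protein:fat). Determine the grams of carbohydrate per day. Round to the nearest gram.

228 g/day

Carbohydrate energy = 60% × 1520 = 912 kcal.
At 4 kcal/g: 912 ÷ 4 = 228 g.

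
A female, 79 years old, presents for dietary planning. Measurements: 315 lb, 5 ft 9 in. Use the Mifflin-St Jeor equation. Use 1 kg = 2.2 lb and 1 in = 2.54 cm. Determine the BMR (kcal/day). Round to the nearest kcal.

Convert to metric: weight = 315 ÷ 2.2 = 143.1818 kg; height = (5×12 + 9) × 2.54 = 69 × 2.54 = 175.26 cm.
Mifflin-St Jeor (female): BMR = 10(143.1818) + 6.25(175.26) − 5(79) − 161 = 1431.8182 + 1095.375 − 395 − 161 = 1971.1932 kcal/day.

1971 kcal/day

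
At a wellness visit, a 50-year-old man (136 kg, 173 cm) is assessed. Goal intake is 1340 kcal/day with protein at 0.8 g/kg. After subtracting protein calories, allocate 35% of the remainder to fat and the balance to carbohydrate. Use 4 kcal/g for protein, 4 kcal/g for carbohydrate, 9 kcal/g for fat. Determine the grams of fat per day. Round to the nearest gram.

35 g/day

Protein = 0.8 × 136 = 108.8 g → 108.8 × 4 = 435.2 kcal.
Non-protein calories = 1340 − 435.2 = 904.8 kcal.
Fat: 35% × 904.8 = 316.68 kcal; carbohydrate: 588.12 kcal.
Fat: 316.68 kcal ÷ 9 kcal/g = 35.1867 g.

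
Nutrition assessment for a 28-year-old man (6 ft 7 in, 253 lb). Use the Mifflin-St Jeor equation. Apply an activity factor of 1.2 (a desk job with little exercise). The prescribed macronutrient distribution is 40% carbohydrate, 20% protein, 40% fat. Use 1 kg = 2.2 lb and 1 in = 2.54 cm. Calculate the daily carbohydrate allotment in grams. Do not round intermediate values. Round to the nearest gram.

272 g/day

Convert to metric: weight = 253 ÷ 2.2 = 115 kg; height = (6×12 + 7) × 2.54 = 79 × 2.54 = 200.66 cm.
Mifflin-St Jeor (male): BMR = 10(115) + 6.25(200.66) − 5(28) + 5 = 1150 + 1254.125 − 140 + 5 = 2269.125 kcal/day.
TEE = 2269.125 × 1.2 = 2722.95 kcal/day.
Carbohydrate energy = 40% × 2722.95 = 1089.18 kcal.
Carbohydrate = 1089.18 ÷ 4 kcal/g = 272.295 g.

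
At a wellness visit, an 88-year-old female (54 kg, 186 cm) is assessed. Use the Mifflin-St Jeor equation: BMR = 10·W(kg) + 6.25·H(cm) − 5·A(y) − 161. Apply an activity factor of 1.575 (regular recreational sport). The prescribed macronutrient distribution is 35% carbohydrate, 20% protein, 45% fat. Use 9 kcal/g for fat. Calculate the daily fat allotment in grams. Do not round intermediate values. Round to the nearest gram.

Mifflin-St Jeor (female): BMR = 10(54) + 6.25(186) − 5(88) − 161 = 540 + 1162.5 − 440 − 161 = 1101.5 kcal/day.
TEE = 1101.5 × 1.575 = 1734.8625 kcal/day.
Fat energy = 45% × 1734.8625 = 780.6881 kcal.
Fat = 780.6881 ÷ 9 kcal/g = 86.7431 g.

87 g/day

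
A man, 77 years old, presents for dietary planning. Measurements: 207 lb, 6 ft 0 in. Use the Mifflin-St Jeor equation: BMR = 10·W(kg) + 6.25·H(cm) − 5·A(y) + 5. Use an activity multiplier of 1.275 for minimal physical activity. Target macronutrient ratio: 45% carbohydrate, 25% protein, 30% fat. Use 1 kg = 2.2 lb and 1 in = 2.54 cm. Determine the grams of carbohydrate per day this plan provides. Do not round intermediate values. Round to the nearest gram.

244 g/day

Convert to metric: weight = 207 ÷ 2.2 = 94.0909 kg; height = (6×12 + 0) × 2.54 = 72 × 2.54 = 182.88 cm.
Mifflin-St Jeor (male): BMR = 10(94.0909) + 6.25(182.88) − 5(77) + 5 = 940.9091 + 1143 − 385 + 5 = 1703.9091 kcal/day.
TEE = 1703.9091 × 1.275 = 2172.4841 kcal/day.
Carbohydrate energy = 45% × 2172.4841 = 977.6178 kcal.
Carbohydrate = 977.6178 ÷ 4 kcal/g = 244.4045 g.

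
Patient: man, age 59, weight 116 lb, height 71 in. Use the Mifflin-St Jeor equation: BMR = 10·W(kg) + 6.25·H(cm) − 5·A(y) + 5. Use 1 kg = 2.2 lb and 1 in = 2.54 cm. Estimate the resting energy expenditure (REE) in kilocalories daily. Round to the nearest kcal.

Convert to metric: weight = 116 ÷ 2.2 = 52.7273 kg; height = 71 × 2.54 = 180.34 cm.
Mifflin-St Jeor (male): BMR = 10(52.7273) + 6.25(180.34) − 5(59) + 5 = 527.2727 + 1127.125 − 295 + 5 = 1364.3977 kcal/day.

1364 kilocalories daily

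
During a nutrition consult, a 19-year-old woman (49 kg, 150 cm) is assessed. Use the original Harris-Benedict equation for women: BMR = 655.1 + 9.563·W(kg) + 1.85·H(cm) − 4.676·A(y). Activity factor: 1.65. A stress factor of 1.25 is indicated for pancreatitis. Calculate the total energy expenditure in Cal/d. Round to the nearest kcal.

Harris-Benedict: BMR = 655.1 + 9.563(49) + 1.85(150) − 4.676(19) = 1312.343 kcal/day.
TEE = BMR × activity factor = 1312.343 × 1.65 = 2165.366 kcal/day.
Apply stress factor: 2165.366 × 1.25 = 2706.7074 kcal/day.

2707 Cal/d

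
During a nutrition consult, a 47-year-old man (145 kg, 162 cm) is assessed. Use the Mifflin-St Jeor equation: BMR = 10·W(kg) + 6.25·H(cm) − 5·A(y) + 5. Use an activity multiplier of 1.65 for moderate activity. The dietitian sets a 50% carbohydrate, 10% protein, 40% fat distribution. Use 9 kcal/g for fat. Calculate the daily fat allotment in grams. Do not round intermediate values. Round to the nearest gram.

164 g/day

Mifflin-St Jeor (male): BMR = 10(145) + 6.25(162) − 5(47) + 5 = 1450 + 1012.5 − 235 + 5 = 2232.5 kcal/day.
TEE = 2232.5 × 1.65 = 3683.625 kcal/day.
Fat energy = 40% × 3683.625 = 1473.45 kcal.
Fat = 1473.45 ÷ 9 kcal/g = 163.7167 g.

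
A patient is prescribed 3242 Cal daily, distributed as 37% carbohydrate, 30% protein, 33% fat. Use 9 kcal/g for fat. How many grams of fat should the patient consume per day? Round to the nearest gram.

119 g/day

Fat energy = 33% × 3242 = 1069.86 kcal.
At 9 kcal/g: 1069.86 ÷ 9 = 118.8733 g.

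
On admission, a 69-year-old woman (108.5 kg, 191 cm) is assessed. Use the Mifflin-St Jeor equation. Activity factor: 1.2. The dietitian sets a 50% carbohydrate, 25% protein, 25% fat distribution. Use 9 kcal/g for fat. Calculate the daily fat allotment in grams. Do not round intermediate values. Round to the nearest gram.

Mifflin-St Jeor (female): BMR = 10(108.5) + 6.25(191) − 5(69) − 161 = 1085 + 1193.75 − 345 − 161 = 1772.75 kcal/day.
TEE = 1772.75 × 1.2 = 2127.3 kcal/day.
Fat energy = 25% × 2127.3 = 531.825 kcal.
Fat = 531.825 ÷ 9 kcal/g = 59.0917 g.

59 g/day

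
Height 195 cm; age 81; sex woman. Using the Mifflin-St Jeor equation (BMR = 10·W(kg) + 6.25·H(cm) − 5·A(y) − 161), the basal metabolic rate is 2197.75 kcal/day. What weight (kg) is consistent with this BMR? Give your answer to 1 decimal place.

154.5 kg

2197.75 = 10·W + 6.25(195) − 5(81) − 161
10·W = 2197.75 − 652.75 = 1545, so W = 154.5 kg.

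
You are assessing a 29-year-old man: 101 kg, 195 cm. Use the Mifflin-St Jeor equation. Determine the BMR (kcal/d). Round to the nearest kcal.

2089 kcal/d

Mifflin-St Jeor (male): BMR = 10(101) + 6.25(195) − 5(29) + 5 = 1010 + 1218.75 − 145 + 5 = 2088.75 kcal/day.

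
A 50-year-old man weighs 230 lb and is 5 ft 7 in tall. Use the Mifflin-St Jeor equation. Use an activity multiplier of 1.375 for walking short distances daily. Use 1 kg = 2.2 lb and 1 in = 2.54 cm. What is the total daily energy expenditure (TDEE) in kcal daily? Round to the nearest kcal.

Convert to metric: weight = 230 ÷ 2.2 = 104.5455 kg; height = (5×12 + 7) × 2.54 = 67 × 2.54 = 170.18 cm.
Mifflin-St Jeor (male): BMR = 10(104.5455) + 6.25(170.18) − 5(50) + 5 = 1045.4545 + 1063.625 − 250 + 5 = 1864.0795 kcal/day.
TEE = BMR × activity factor = 1864.0795 × 1.375 = 2563.1094 kcal/day.

2563 kcal daily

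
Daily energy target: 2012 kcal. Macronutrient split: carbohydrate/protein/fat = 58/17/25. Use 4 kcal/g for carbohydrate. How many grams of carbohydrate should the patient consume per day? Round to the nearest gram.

292 g/day

Carbohydrate energy = 58% × 2012 = 1166.96 kcal.
At 4 kcal/g: 1166.96 ÷ 4 = 291.74 g.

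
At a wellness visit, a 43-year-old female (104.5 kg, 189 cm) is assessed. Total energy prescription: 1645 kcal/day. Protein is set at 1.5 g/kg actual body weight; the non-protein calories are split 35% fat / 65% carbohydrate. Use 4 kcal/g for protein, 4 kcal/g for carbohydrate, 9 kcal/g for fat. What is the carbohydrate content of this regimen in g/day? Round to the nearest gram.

Protein = 1.5 × 104.5 = 156.75 g → 156.75 × 4 = 627 kcal.
Non-protein calories = 1645 − 627 = 1018 kcal.
Fat: 35% × 1018 = 356.3 kcal; carbohydrate: 661.7 kcal.
Carbohydrate: 661.7 kcal ÷ 4 kcal/g = 165.425 g.

165 g/day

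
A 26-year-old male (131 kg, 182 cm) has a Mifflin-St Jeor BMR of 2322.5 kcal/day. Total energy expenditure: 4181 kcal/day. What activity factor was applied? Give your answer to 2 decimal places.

1.80

Activity factor = TEE ÷ BMR = 4181 ÷ 2322.5 = 1.8.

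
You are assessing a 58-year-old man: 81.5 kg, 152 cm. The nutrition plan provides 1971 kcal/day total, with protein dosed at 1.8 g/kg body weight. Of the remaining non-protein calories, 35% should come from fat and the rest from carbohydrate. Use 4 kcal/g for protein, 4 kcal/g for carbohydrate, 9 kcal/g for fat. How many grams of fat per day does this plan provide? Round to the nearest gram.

Protein = 1.8 × 81.5 = 146.7 g → 146.7 × 4 = 586.8 kcal.
Non-protein calories = 1971 − 586.8 = 1384.2 kcal.
Fat: 35% × 1384.2 = 484.47 kcal; carbohydrate: 899.73 kcal.
Fat: 484.47 kcal ÷ 9 kcal/g = 53.83 g.

54 g/day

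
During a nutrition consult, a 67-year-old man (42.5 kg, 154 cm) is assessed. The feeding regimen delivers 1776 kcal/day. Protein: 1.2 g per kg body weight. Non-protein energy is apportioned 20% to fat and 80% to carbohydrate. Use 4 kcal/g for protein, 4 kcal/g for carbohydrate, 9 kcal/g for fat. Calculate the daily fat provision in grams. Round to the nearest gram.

35 g/day

Protein = 1.2 × 42.5 = 51 g → 51 × 4 = 204 kcal.
Non-protein calories = 1776 − 204 = 1572 kcal.
Fat: 20% × 1572 = 314.4 kcal; carbohydrate: 1257.6 kcal.
Fat: 314.4 kcal ÷ 9 kcal/g = 34.9333 g.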